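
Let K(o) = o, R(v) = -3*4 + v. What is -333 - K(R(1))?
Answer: -322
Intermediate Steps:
R(v) = -12 + v
-333 - K(R(1)) = -333 - (-12 + 1) = -333 - 1*(-11) = -333 + 11 = -322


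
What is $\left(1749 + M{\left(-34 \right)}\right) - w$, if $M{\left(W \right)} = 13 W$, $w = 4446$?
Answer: $-3139$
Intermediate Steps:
$\left(1749 + M{\left(-34 \right)}\right) - w = \left(1749 + 13 \left(-34\right)\right) - 4446 = \left(1749 - 442\right) - 4446 = 1307 - 4446 = -3139$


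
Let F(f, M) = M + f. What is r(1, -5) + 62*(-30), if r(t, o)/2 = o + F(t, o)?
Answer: -1878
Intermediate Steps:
r(t, o) = 2*t + 4*o (r(t, o) = 2*(o + (o + t)) = 2*(t + 2*o) = 2*t + 4*o)
r(1, -5) + 62*(-30) = (2*1 + 4*(-5)) + 62*(-30) = (2 - 20) - 1860 = -18 - 1860 = -1878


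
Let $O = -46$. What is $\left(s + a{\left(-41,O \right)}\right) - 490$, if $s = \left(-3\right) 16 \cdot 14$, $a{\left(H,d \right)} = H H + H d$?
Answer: $2405$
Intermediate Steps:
$a{\left(H,d \right)} = H^{2} + H d$
$s = -672$ ($s = \left(-48\right) 14 = -672$)
$\left(s + a{\left(-41,O \right)}\right) - 490 = \left(-672 - 41 \left(-41 - 46\right)\right) - 490 = \left(-672 - -3567\right) - 490 = \left(-672 + 3567\right) - 490 = 2895 - 490 = 2405$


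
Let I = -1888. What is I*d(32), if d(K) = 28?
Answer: -52864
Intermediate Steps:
I*d(32) = -1888*28 = -52864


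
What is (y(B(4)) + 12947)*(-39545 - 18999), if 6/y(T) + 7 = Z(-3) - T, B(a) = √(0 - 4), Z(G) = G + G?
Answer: -131124099632/173 - 702528*I/173 ≈ -7.5794e+8 - 4060.9*I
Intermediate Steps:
Z(G) = 2*G
B(a) = 2*I (B(a) = √(-4) = 2*I)
y(T) = 6/(-13 - T) (y(T) = 6/(-7 + (2*(-3) - T)) = 6/(-7 + (-6 - T)) = 6/(-13 - T))
(y(B(4)) + 12947)*(-39545 - 18999) = (-6*(13 - 2*I)/173 + 12947)*(-39545 - 18999) = (-6*(13 - 2*I)/173 + 12947)*(-58544) = (12947 - 6*(13 - 2*I)/173)*(-58544) = -757969168 + 351264*(13 - 2*I)/173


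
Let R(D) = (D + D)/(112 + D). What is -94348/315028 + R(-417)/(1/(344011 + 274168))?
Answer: 40604053007467/24020885 ≈ 1.6904e+6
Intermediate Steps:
R(D) = 2*D/(112 + D) (R(D) = (2*D)/(112 + D) = 2*D/(112 + D))
-94348/315028 + R(-417)/(1/(344011 + 274168)) = -94348/315028 + (2*(-417)/(112 - 417))/(1/(344011 + 274168)) = -94348*1/315028 + (2*(-417)/(-305))/(1/618179) = -23587/78757 + (2*(-417)*(-1/305))/(1/618179) = -23587/78757 + (834/305)*618179 = -23587/78757 + 515561286/305 = 40604053007467/24020885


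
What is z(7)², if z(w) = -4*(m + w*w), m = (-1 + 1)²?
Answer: 38416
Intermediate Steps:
m = 0 (m = 0² = 0)
z(w) = -4*w² (z(w) = -4*(0 + w*w) = -4*(0 + w²) = -4*w²)
z(7)² = (-4*7²)² = (-4*49)² = (-196)² = 38416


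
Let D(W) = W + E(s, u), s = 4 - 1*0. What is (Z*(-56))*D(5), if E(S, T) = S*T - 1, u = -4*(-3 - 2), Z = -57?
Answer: 268128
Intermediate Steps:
s = 4 (s = 4 + 0 = 4)
u = 20 (u = -4*(-5) = 20)
E(S, T) = -1 + S*T
D(W) = 79 + W (D(W) = W + (-1 + 4*20) = W + (-1 + 80) = W + 79 = 79 + W)
(Z*(-56))*D(5) = (-57*(-56))*(79 + 5) = 3192*84 = 268128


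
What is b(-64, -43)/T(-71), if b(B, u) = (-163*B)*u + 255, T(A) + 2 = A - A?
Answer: 448321/2 ≈ 2.2416e+5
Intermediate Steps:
T(A) = -2 (T(A) = -2 + (A - A) = -2 + 0 = -2)
b(B, u) = 255 - 163*B*u (b(B, u) = -163*B*u + 255 = 255 - 163*B*u)
b(-64, -43)/T(-71) = (255 - 163*(-64)*(-43))/(-2) = (255 - 448576)*(-1/2) = -448321*(-1/2) = 448321/2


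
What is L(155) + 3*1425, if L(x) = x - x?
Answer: 4275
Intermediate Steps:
L(x) = 0
L(155) + 3*1425 = 0 + 3*1425 = 0 + 4275 = 4275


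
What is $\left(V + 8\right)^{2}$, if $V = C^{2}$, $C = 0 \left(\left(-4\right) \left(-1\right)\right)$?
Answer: $64$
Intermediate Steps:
$C = 0$ ($C = 0 \cdot 4 = 0$)
$V = 0$ ($V = 0^{2} = 0$)
$\left(V + 8\right)^{2} = \left(0 + 8\right)^{2} = 8^{2} = 64$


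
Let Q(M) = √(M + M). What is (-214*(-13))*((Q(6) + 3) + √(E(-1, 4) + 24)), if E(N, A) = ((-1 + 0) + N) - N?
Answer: 8346 + 2782*√23 + 5564*√3 ≈ 31325.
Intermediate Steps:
Q(M) = √2*√M (Q(M) = √(2*M) = √2*√M)
E(N, A) = -1 (E(N, A) = (-1 + N) - N = -1)
(-214*(-13))*((Q(6) + 3) + √(E(-1, 4) + 24)) = (-214*(-13))*((√2*√6 + 3) + √(-1 + 24)) = 2782*((2*√3 + 3) + √23) = 2782*((3 + 2*√3) + √23) = 2782*(3 + √23 + 2*√3) = 8346 + 2782*√23 + 5564*√3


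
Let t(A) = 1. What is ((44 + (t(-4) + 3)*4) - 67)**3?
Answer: -343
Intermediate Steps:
((44 + (t(-4) + 3)*4) - 67)**3 = ((44 + (1 + 3)*4) - 67)**3 = ((44 + 4*4) - 67)**3 = ((44 + 16) - 67)**3 = (60 - 67)**3 = (-7)**3 = -343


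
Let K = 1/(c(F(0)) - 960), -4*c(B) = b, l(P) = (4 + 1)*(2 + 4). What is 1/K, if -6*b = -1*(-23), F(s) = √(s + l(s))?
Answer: -23017/24 ≈ -959.04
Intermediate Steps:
l(P) = 30 (l(P) = 5*6 = 30)
F(s) = √(30 + s) (F(s) = √(s + 30) = √(30 + s))
b = -23/6 (b = -(-1)*(-23)/6 = -⅙*23 = -23/6 ≈ -3.8333)
c(B) = 23/24 (c(B) = -¼*(-23/6) = 23/24)
K = -24/23017 (K = 1/(23/24 - 960) = 1/(-23017/24) = -24/23017 ≈ -0.0010427)
1/K = 1/(-24/23017) = -23017/24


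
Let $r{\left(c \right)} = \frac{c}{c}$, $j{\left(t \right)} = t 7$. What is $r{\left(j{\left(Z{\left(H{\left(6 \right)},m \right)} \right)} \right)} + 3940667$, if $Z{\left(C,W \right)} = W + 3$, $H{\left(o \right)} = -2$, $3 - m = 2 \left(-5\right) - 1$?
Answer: $3940668$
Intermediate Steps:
$m = 14$ ($m = 3 - \left(2 \left(-5\right) - 1\right) = 3 - \left(-10 - 1\right) = 3 - -11 = 3 + 11 = 14$)
$Z{\left(C,W \right)} = 3 + W$
$j{\left(t \right)} = 7 t$
$r{\left(c \right)} = 1$
$r{\left(j{\left(Z{\left(H{\left(6 \right)},m \right)} \right)} \right)} + 3940667 = 1 + 3940667 = 3940668$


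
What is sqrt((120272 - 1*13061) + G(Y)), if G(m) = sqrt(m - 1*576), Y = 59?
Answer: sqrt(107211 + I*sqrt(517)) ≈ 327.43 + 0.035*I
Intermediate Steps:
G(m) = sqrt(-576 + m) (G(m) = sqrt(m - 576) = sqrt(-576 + m))
sqrt((120272 - 1*13061) + G(Y)) = sqrt((120272 - 1*13061) + sqrt(-576 + 59)) = sqrt((120272 - 13061) + sqrt(-517)) = sqrt(107211 + I*sqrt(517))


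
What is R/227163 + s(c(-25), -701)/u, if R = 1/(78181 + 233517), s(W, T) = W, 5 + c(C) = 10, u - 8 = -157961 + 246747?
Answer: 29502612722/523930867401213 ≈ 5.6310e-5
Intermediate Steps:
u = 88794 (u = 8 + (-157961 + 246747) = 8 + 88786 = 88794)
c(C) = 5 (c(C) = -5 + 10 = 5)
R = 1/311698 ≈ 3.2082e-6
R/227163 + s(c(-25), -701)/u = (1/311698)/227163 + 5/88794 = (1/311698)*(1/227163) + 5*(1/88794) = 1/70806252774 + 5/88794 = 29502612722/523930867401213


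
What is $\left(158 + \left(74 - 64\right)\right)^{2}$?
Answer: $28224$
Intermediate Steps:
$\left(158 + \left(74 - 64\right)\right)^{2} = \left(158 + 10\right)^{2} = 168^{2} = 28224$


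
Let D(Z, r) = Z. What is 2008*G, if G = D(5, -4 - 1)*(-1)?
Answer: -10040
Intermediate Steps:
G = -5 (G = 5*(-1) = -5)
2008*G = 2008*(-5) = -10040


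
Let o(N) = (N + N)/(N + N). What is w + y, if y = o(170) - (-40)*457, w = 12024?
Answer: 30305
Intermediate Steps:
o(N) = 1 (o(N) = (2*N)/((2*N)) = (2*N)*(1/(2*N)) = 1)
y = 18281 (y = 1 - (-40)*457 = 1 - 1*(-18280) = 1 + 18280 = 18281)
w + y = 12024 + 18281 = 30305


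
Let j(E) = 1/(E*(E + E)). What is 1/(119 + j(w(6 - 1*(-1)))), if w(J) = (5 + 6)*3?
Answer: 2178/259183 ≈ 0.0084033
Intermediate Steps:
w(J) = 33 (w(J) = 11*3 = 33)
j(E) = 1/(2*E²) (j(E) = 1/(E*(2*E)) = 1/(2*E²))
1/(119 + j(w(6 - 1*(-1)))) = 1/(119 + (½)/33²) = 1/(119 + (½)*(1/1089)) = 1/(119 + 1/2178) = 1/(259183/2178) = 2178/259183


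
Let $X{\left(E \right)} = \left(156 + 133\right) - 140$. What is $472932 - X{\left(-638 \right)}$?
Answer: $472783$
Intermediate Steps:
$X{\left(E \right)} = 149$ ($X{\left(E \right)} = 289 - 140 = 149$)
$472932 - X{\left(-638 \right)} = 472932 - 149 = 472783$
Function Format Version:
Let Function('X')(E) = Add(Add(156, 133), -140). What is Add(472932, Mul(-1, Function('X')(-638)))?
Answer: 472783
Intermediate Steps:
Function('X')(E) = 149 (Function('X')(E) = Add(289, -140) = 149)
Add(472932, Mul(-1, Function('X')(-638))) = Add(472932, Mul(-1, 149)) = Add(472932, -149) = 472783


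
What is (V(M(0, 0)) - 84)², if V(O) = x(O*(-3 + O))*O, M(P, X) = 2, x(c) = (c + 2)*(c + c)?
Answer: 7056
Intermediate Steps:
x(c) = 2*c*(2 + c) (x(c) = (2 + c)*(2*c) = 2*c*(2 + c))
V(O) = 2*O²*(-3 + O)*(2 + O*(-3 + O)) (V(O) = (2*(O*(-3 + O))*(2 + O*(-3 + O)))*O = (2*O*(-3 + O)*(2 + O*(-3 + O)))*O = 2*O²*(-3 + O)*(2 + O*(-3 + O)))
(V(M(0, 0)) - 84)² = (2*2²*(-3 + 2)*(2 + 2*(-3 + 2)) - 84)² = (2*4*(-1)*(2 + 2*(-1)) - 84)² = (2*4*(-1)*(2 - 2) - 84)² = (2*4*(-1)*0 - 84)² = (0 - 84)² = (-84)² = 7056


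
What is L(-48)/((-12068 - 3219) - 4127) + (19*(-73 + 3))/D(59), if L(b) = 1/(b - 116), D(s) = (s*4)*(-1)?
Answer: 1058645479/187849864 ≈ 5.6356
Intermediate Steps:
D(s) = -4*s (D(s) = (4*s)*(-1) = -4*s)
L(b) = 1/(-116 + b)
L(-48)/((-12068 - 3219) - 4127) + (19*(-73 + 3))/D(59) = 1/((-116 - 48)*((-12068 - 3219) - 4127)) + (19*(-73 + 3))/((-4*59)) = 1/((-164)*(-15287 - 4127)) + (19*(-70))/(-236) = -1/164/(-19414) - 1330*(-1/236) = -1/164*(-1/19414) + 665/118 = 1/3183896 + 665/118 = 1058645479/187849864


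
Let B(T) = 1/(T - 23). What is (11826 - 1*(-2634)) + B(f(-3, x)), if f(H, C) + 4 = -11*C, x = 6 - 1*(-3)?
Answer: 1821959/126 ≈ 14460.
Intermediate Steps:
x = 9 (x = 6 + 3 = 9)
f(H, C) = -4 - 11*C
B(T) = 1/(-23 + T)
(11826 - 1*(-2634)) + B(f(-3, x)) = (11826 - 1*(-2634)) + 1/(-23 + (-4 - 11*9)) = (11826 + 2634) + 1/(-23 + (-4 - 99)) = 14460 + 1/(-23 - 103) = 14460 + 1/(-126) = 14460 - 1/126 = 1821959/126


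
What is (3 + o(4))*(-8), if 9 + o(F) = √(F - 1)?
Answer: 48 - 8*√3 ≈ 34.144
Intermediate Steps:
o(F) = -9 + √(-1 + F) (o(F) = -9 + √(F - 1) = -9 + √(-1 + F))
(3 + o(4))*(-8) = (3 + (-9 + √(-1 + 4)))*(-8) = (3 + (-9 + √3))*(-8) = (-6 + √3)*(-8) = 48 - 8*√3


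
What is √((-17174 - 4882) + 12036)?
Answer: 2*I*√2505 ≈ 100.1*I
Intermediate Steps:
√((-17174 - 4882) + 12036) = √(-22056 + 12036) = √(-10020) = 2*I*√2505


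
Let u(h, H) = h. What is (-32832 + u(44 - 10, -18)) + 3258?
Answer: -29540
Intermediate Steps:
(-32832 + u(44 - 10, -18)) + 3258 = (-32832 + (44 - 10)) + 3258 = (-32832 + 34) + 3258 = -32798 + 3258 = -29540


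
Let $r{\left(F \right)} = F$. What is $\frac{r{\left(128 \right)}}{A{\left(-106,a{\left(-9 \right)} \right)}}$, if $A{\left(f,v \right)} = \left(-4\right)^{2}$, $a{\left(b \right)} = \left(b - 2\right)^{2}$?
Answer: $8$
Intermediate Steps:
$a{\left(b \right)} = \left(-2 + b\right)^{2}$
$A{\left(f,v \right)} = 16$
$\frac{r{\left(128 \right)}}{A{\left(-106,a{\left(-9 \right)} \right)}} = \frac{128}{16} = 128 \cdot \frac{1}{16} = 8$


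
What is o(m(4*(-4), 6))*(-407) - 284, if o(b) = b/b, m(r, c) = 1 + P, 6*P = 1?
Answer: -691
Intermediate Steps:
P = ⅙ (P = (⅙)*1 = ⅙ ≈ 0.16667)
m(r, c) = 7/6 (m(r, c) = 1 + ⅙ = 7/6)
o(b) = 1
o(m(4*(-4), 6))*(-407) - 284 = 1*(-407) - 284 = -407 - 284 = -691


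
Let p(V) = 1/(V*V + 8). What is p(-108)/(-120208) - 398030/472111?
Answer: -558463067353391/662403730795136 ≈ -0.84309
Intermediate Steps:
p(V) = 1/(8 + V²) (p(V) = 1/(V² + 8) = 1/(8 + V²))
p(-108)/(-120208) - 398030/472111 = 1/((8 + (-108)²)*(-120208)) - 398030/472111 = -1/120208/(8 + 11664) - 398030*1/472111 = -1/120208/11672 - 398030/472111 = (1/11672)*(-1/120208) - 398030/472111 = -1/1403067776 - 398030/472111 = -558463067353391/662403730795136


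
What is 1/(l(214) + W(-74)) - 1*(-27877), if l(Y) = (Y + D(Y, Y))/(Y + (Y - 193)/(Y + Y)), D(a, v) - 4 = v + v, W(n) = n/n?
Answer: 603626070/21653 ≈ 27877.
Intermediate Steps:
W(n) = 1
D(a, v) = 4 + 2*v (D(a, v) = 4 + (v + v) = 4 + 2*v)
l(Y) = (4 + 3*Y)/(Y + (-193 + Y)/(2*Y)) (l(Y) = (Y + (4 + 2*Y))/(Y + (Y - 193)/(Y + Y)) = (4 + 3*Y)/(Y + (-193 + Y)/((2*Y))) = (4 + 3*Y)/(Y + (-193 + Y)*(1/(2*Y))) = (4 + 3*Y)/(Y + (-193 + Y)/(2*Y)))
1/(l(214) + W(-74)) - 1*(-27877) = 1/(2*214*(4 + 3*214)/(-193 + 214 + 2*214²) + 1) - 1*(-27877) = 1/(2*214*(4 + 642)/(-193 + 214 + 2*45796) + 1) + 27877 = 1/(2*214*646/(-193 + 214 + 91592) + 1) + 27877 = 1/(2*214*646/91613 + 1) + 27877 = 1/(2*214*(1/91613)*646 + 1) + 27877 = 1/(16264/5389 + 1) + 27877 = 1/(21653/5389) + 27877 = 5389/21653 + 27877 = 603626070/21653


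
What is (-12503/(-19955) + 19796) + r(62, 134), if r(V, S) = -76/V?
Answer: 12245533883/618605 ≈ 19795.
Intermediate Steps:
(-12503/(-19955) + 19796) + r(62, 134) = (-12503/(-19955) + 19796) - 76/62 = (-12503*(-1/19955) + 19796) - 76*1/62 = (12503/19955 + 19796) - 38/31 = 395041683/19955 - 38/31 = 12245533883/618605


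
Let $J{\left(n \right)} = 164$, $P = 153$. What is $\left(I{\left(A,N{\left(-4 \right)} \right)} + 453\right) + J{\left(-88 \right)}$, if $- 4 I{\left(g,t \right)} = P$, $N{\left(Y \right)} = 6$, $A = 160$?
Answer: $\frac{2315}{4} \approx 578.75$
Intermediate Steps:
$I{\left(g,t \right)} = - \frac{153}{4}$ ($I{\left(g,t \right)} = \left(- \frac{1}{4}\right) 153 = - \frac{153}{4}$)
$\left(I{\left(A,N{\left(-4 \right)} \right)} + 453\right) + J{\left(-88 \right)} = \left(- \frac{153}{4} + 453\right) + 164 = \frac{1659}{4} + 164 = \frac{2315}{4}$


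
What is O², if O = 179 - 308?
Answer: 16641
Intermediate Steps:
O = -129
O² = (-129)² = 16641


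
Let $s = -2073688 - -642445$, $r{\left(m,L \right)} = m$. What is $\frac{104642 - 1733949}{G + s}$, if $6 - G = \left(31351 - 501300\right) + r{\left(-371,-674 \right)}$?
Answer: $\frac{1629307}{960917} \approx 1.6956$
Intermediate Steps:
$s = -1431243$ ($s = -2073688 + 642445 = -1431243$)
$G = 470326$ ($G = 6 - \left(\left(31351 - 501300\right) - 371\right) = 6 - \left(-469949 - 371\right) = 6 - -470320 = 6 + 470320 = 470326$)
$\frac{104642 - 1733949}{G + s} = \frac{104642 - 1733949}{470326 - 1431243} = - \frac{1629307}{-960917} = \left(-1629307\right) \left(- \frac{1}{960917}\right) = \frac{1629307}{960917}$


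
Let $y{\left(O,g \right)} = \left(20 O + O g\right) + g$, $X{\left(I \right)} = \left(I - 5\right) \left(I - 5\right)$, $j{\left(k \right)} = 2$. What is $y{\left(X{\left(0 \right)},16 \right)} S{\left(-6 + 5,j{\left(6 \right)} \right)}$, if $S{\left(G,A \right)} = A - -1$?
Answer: $2748$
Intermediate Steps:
$S{\left(G,A \right)} = 1 + A$ ($S{\left(G,A \right)} = A + 1 = 1 + A$)
$X{\left(I \right)} = \left(-5 + I\right)^{2}$ ($X{\left(I \right)} = \left(-5 + I\right) \left(-5 + I\right) = \left(-5 + I\right)^{2}$)
$y{\left(O,g \right)} = g + 20 O + O g$
$y{\left(X{\left(0 \right)},16 \right)} S{\left(-6 + 5,j{\left(6 \right)} \right)} = \left(16 + 20 \left(-5 + 0\right)^{2} + \left(-5 + 0\right)^{2} \cdot 16\right) \left(1 + 2\right) = \left(16 + 20 \left(-5\right)^{2} + \left(-5\right)^{2} \cdot 16\right) 3 = \left(16 + 20 \cdot 25 + 25 \cdot 16\right) 3 = \left(16 + 500 + 400\right) 3 = 916 \cdot 3 = 2748$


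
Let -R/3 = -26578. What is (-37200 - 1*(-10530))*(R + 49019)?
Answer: -3433842510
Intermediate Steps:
R = 79734 (R = -3*(-26578) = 79734)
(-37200 - 1*(-10530))*(R + 49019) = (-37200 - 1*(-10530))*(79734 + 49019) = (-37200 + 10530)*128753 = -26670*128753 = -3433842510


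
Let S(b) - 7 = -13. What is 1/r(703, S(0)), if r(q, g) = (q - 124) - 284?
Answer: 1/295 ≈ 0.0033898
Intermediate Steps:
S(b) = -6 (S(b) = 7 - 13 = -6)
r(q, g) = -408 + q (r(q, g) = (-124 + q) - 284 = -408 + q)
1/r(703, S(0)) = 1/(-408 + 703) = 1/295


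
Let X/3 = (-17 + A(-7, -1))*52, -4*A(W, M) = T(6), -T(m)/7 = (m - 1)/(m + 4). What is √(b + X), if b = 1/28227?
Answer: I*√852060210/582 ≈ 50.155*I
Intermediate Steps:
b = 1/28227 ≈ 3.5427e-5
T(m) = -7*(-1 + m)/(4 + m) (T(m) = -7*(m - 1)/(m + 4) = -7*(-1 + m)/(4 + m))
A(W, M) = 7/8 (A(W, M) = -7*(1 - 1*6)/(4*(4 + 6)) = -7*(1 - 6)/(4*10) = -7*(-5)/(4*10) = -¼*(-7/2) = 7/8)
X = -5031/2 (X = 3*((-17 + 7/8)*52) = 3*(-129/8*52) = 3*(-1677/2) = -5031/2 ≈ -2515.5)
√(b + X) = √(1/28227 - 5031/2) = √(-142010035/56454) = I*√852060210/582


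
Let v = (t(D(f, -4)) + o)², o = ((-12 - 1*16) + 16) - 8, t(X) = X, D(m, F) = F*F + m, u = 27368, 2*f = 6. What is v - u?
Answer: -27367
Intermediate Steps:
f = 3 (f = (½)*6 = 3)
D(m, F) = m + F² (D(m, F) = F² + m = m + F²)
o = -20 (o = ((-12 - 16) + 16) - 8 = (-28 + 16) - 8 = -12 - 8 = -20)
v = 1 (v = ((3 + (-4)²) - 20)² = ((3 + 16) - 20)² = (19 - 20)² = (-1)² = 1)
v - u = 1 - 1*27368 = 1 - 27368 = -27367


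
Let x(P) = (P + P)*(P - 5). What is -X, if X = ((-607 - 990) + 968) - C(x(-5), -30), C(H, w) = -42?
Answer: 587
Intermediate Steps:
x(P) = 2*P*(-5 + P) (x(P) = (2*P)*(-5 + P) = 2*P*(-5 + P))
X = -587 (X = ((-607 - 990) + 968) - 1*(-42) = (-1597 + 968) + 42 = -629 + 42 = -587)
-X = -1*(-587) = 587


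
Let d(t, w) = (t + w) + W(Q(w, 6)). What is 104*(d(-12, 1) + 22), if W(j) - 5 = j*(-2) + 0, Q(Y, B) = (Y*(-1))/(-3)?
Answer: 4784/3 ≈ 1594.7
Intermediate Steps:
Q(Y, B) = Y/3 (Q(Y, B) = -Y*(-⅓) = Y/3)
W(j) = 5 - 2*j (W(j) = 5 + (j*(-2) + 0) = 5 + (-2*j + 0) = 5 - 2*j)
d(t, w) = 5 + t + w/3 (d(t, w) = (t + w) + (5 - 2*w/3) = 5 + t + w/3)
104*(d(-12, 1) + 22) = 104*((5 - 12 + (⅓)*1) + 22) = 104*((5 - 12 + ⅓) + 22) = 104*(-20/3 + 22) = 104*(46/3) = 4784/3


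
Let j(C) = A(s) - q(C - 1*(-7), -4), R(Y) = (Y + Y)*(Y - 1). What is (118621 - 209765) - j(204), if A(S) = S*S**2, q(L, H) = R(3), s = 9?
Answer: -91861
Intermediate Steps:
R(Y) = 2*Y*(-1 + Y) (R(Y) = (2*Y)*(-1 + Y) = 2*Y*(-1 + Y))
q(L, H) = 12 (q(L, H) = 2*3*(-1 + 3) = 2*3*2 = 12)
A(S) = S**3
j(C) = 717 (j(C) = 9**3 - 1*12 = 729 - 12 = 717)
(118621 - 209765) - j(204) = (118621 - 209765) - 1*717 = -91144 - 717 = -91861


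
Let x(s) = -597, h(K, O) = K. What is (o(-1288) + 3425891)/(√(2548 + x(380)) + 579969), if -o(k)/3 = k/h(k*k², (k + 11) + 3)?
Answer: 3296173380877687869/558009104331405440 - 5683361319101*√1951/558009104331405440 ≈ 5.9066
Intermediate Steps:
o(k) = -3/k² (o(k) = -3*k/(k*k²) = -3*k/(k³) = -3*k/k³ = -3/k²)
(o(-1288) + 3425891)/(√(2548 + x(380)) + 579969) = (-3/(-1288)² + 3425891)/(√(2548 - 597) + 579969) = (-3*1/1658944 + 3425891)/(√1951 + 579969) = (-3/1658944 + 3425891)/(579969 + √1951) = 5683361319101/(1658944*(579969 + √1951))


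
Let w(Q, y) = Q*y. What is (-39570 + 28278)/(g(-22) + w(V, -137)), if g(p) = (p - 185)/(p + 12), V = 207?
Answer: 37640/94461 ≈ 0.39847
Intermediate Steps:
g(p) = (-185 + p)/(12 + p)
(-39570 + 28278)/(g(-22) + w(V, -137)) = (-39570 + 28278)/((-185 - 22)/(12 - 22) + 207*(-137)) = -11292/(-207/(-10) - 28359) = -11292/(-⅒*(-207) - 28359) = -11292/(207/10 - 28359) = -11292/(-283383/10) = -11292*(-10/283383) = 37640/94461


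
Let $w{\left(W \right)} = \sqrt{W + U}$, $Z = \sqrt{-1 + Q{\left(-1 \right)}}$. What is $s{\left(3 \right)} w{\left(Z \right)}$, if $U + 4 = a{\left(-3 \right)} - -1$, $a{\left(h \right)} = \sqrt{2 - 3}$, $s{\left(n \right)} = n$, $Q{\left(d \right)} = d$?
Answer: $3 \sqrt{-3 + i + i \sqrt{2}} \approx 1.9566 + 5.5523 i$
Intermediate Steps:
$a{\left(h \right)} = i$ ($a{\left(h \right)} = \sqrt{-1} = i$)
$U = -3 + i$ ($U = -4 + \left(i - -1\right) = -4 + \left(i + 1\right) = -4 + \left(1 + i\right) = -3 + i \approx -3.0 + 1.0 i$)
$Z = i \sqrt{2}$ ($Z = \sqrt{-1 - 1} = \sqrt{-2} = i \sqrt{2} \approx 1.4142 i$)
$w{\left(W \right)} = \sqrt{-3 + i + W}$ ($w{\left(W \right)} = \sqrt{W - \left(3 - i\right)} = \sqrt{-3 + i + W}$)
$s{\left(3 \right)} w{\left(Z \right)} = 3 \sqrt{-3 + i + i \sqrt{2}}$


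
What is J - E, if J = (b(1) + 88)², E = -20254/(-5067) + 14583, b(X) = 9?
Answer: -26236912/5067 ≈ -5178.0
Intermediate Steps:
E = 73912315/5067 (E = -20254*(-1/5067) + 14583 = 20254/5067 + 14583 = 73912315/5067 ≈ 14587.)
J = 9409 (J = (9 + 88)² = 97² = 9409)
J - E = 9409 - 1*73912315/5067 = 9409 - 73912315/5067 = -26236912/5067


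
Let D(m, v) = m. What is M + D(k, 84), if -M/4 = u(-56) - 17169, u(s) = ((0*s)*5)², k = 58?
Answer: 68734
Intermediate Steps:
u(s) = 0 (u(s) = (0*5)² = 0² = 0)
M = 68676 (M = -4*(0 - 17169) = -4*(-17169) = 68676)
M + D(k, 84) = 68676 + 58 = 68734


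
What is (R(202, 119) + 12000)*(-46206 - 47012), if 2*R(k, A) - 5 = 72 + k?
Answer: -1131619911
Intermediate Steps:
R(k, A) = 77/2 + k/2 (R(k, A) = 5/2 + (72 + k)/2 = 5/2 + (36 + k/2) = 77/2 + k/2)
(R(202, 119) + 12000)*(-46206 - 47012) = ((77/2 + (½)*202) + 12000)*(-46206 - 47012) = ((77/2 + 101) + 12000)*(-93218) = (279/2 + 12000)*(-93218) = (24279/2)*(-93218) = -1131619911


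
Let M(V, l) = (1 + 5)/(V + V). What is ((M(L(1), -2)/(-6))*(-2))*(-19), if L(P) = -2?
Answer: 19/2 ≈ 9.5000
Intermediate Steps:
M(V, l) = 3/V (M(V, l) = 6/((2*V)) = 6*(1/(2*V)) = 3/V)
((M(L(1), -2)/(-6))*(-2))*(-19) = (((3/(-2))/(-6))*(-2))*(-19) = (((3*(-½))*(-⅙))*(-2))*(-19) = (-3/2*(-⅙)*(-2))*(-19) = ((¼)*(-2))*(-19) = -½*(-19) = 19/2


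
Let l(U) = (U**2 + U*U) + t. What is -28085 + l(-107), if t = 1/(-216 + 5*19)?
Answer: -627628/121 ≈ -5187.0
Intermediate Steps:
t = -1/121 (t = 1/(-216 + 95) = 1/(-121) = -1/121 ≈ -0.0082645)
l(U) = -1/121 + 2*U**2 (l(U) = (U**2 + U*U) - 1/121 = (U**2 + U**2) - 1/121 = 2*U**2 - 1/121 = -1/121 + 2*U**2)
-28085 + l(-107) = -28085 + (-1/121 + 2*(-107)**2) = -28085 + (-1/121 + 2*11449) = -28085 + (-1/121 + 22898) = -28085 + 2770657/121 = -627628/121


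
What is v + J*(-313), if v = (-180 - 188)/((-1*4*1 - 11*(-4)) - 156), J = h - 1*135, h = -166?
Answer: 2732269/29 ≈ 94216.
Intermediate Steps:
J = -301 (J = -166 - 1*135 = -166 - 135 = -301)
v = 92/29 (v = -368/((-4*1 - 1*(-44)) - 156) = -368/((-4 + 44) - 156) = -368/(40 - 156) = -368/(-116) = -368*(-1/116) = 92/29 ≈ 3.1724)
v + J*(-313) = 92/29 - 301*(-313) = 92/29 + 94213 = 2732269/29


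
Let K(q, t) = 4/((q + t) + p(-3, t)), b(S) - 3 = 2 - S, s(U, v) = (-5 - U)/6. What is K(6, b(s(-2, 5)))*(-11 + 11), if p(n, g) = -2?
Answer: 0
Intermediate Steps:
s(U, v) = -5/6 - U/6 (s(U, v) = (-5 - U)*(1/6) = -5/6 - U/6)
b(S) = 5 - S (b(S) = 3 + (2 - S) = 5 - S)
K(q, t) = 4/(-2 + q + t) (K(q, t) = 4/((q + t) - 2) = 4/(-2 + q + t))
K(6, b(s(-2, 5)))*(-11 + 11) = (4/(-2 + 6 + (5 - (-5/6 - 1/6*(-2)))))*(-11 + 11) = (4/(-2 + 6 + (5 - (-5/6 + 1/3))))*0 = (4/(-2 + 6 + (5 - 1*(-1/2))))*0 = (4/(-2 + 6 + (5 + 1/2)))*0 = (4/(-2 + 6 + 11/2))*0 = (4/(19/2))*0 = (4*(2/19))*0 = (8/19)*0 = 0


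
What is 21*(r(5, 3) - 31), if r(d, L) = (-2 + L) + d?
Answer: -525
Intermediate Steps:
r(d, L) = -2 + L + d
21*(r(5, 3) - 31) = 21*((-2 + 3 + 5) - 31) = 21*(6 - 31) = 21*(-25) = -525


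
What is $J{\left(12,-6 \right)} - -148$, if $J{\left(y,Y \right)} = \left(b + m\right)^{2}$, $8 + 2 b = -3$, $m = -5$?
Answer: $\frac{1033}{4} \approx 258.25$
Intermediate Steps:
$b = - \frac{11}{2}$ ($b = -4 + \frac{1}{2} \left(-3\right) = -4 - \frac{3}{2} = - \frac{11}{2} \approx -5.5$)
$J{\left(y,Y \right)} = \frac{441}{4}$ ($J{\left(y,Y \right)} = \left(- \frac{11}{2} - 5\right)^{2} = \left(- \frac{21}{2}\right)^{2} = \frac{441}{4}$)
$J{\left(12,-6 \right)} - -148 = \frac{441}{4} - -148 = \frac{441}{4} + 148 = \frac{1033}{4}$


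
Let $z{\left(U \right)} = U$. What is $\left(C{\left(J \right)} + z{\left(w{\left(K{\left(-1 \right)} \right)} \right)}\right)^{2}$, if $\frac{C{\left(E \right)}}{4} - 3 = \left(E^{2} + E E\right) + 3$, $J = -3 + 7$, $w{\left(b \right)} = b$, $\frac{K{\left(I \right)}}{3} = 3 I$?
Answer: $20449$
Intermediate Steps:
$K{\left(I \right)} = 9 I$ ($K{\left(I \right)} = 3 \cdot 3 I = 9 I$)
$J = 4$
$C{\left(E \right)} = 24 + 8 E^{2}$ ($C{\left(E \right)} = 12 + 4 \left(\left(E^{2} + E E\right) + 3\right) = 12 + 4 \left(\left(E^{2} + E^{2}\right) + 3\right) = 12 + 4 \left(2 E^{2} + 3\right) = 12 + 4 \left(3 + 2 E^{2}\right) = 12 + \left(12 + 8 E^{2}\right) = 24 + 8 E^{2}$)
$\left(C{\left(J \right)} + z{\left(w{\left(K{\left(-1 \right)} \right)} \right)}\right)^{2} = \left(\left(24 + 8 \cdot 4^{2}\right) + 9 \left(-1\right)\right)^{2} = \left(\left(24 + 8 \cdot 16\right) - 9\right)^{2} = \left(\left(24 + 128\right) - 9\right)^{2} = \left(152 - 9\right)^{2} = 143^{2} = 20449$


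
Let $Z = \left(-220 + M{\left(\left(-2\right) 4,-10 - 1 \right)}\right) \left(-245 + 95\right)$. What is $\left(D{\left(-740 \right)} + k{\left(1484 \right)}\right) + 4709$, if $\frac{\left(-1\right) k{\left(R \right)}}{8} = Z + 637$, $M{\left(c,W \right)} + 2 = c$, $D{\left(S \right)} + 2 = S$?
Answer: $-277129$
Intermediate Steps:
$D{\left(S \right)} = -2 + S$
$M{\left(c,W \right)} = -2 + c$
$Z = 34500$ ($Z = \left(-220 - 10\right) \left(-245 + 95\right) = \left(-220 - 10\right) \left(-150\right) = \left(-230\right) \left(-150\right) = 34500$)
$k{\left(R \right)} = -281096$ ($k{\left(R \right)} = - 8 \left(34500 + 637\right) = \left(-8\right) 35137 = -281096$)
$\left(D{\left(-740 \right)} + k{\left(1484 \right)}\right) + 4709 = \left(\left(-2 - 740\right) - 281096\right) + 4709 = \left(-742 - 281096\right) + 4709 = -281838 + 4709 = -277129$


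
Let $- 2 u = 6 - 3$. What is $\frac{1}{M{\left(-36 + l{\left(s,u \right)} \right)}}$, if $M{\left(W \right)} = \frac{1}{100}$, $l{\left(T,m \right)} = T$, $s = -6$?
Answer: $100$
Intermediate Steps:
$u = - \frac{3}{2}$ ($u = - \frac{6 - 3}{2} = \left(- \frac{1}{2}\right) 3 = - \frac{3}{2} \approx -1.5$)
$M{\left(W \right)} = \frac{1}{100}$
$\frac{1}{M{\left(-36 + l{\left(s,u \right)} \right)}} = \frac{1}{\frac{1}{100}} = 100$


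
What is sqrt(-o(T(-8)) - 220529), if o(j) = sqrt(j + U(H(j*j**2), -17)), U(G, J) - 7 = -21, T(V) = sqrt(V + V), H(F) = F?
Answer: sqrt(-220529 - sqrt(2)*sqrt(-7 + 2*I)) ≈ 0.004 - 469.61*I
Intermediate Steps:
T(V) = sqrt(2)*sqrt(V) (T(V) = sqrt(2*V) = sqrt(2)*sqrt(V))
U(G, J) = -14 (U(G, J) = 7 - 21 = -14)
o(j) = sqrt(-14 + j) (o(j) = sqrt(j - 14) = sqrt(-14 + j))
sqrt(-o(T(-8)) - 220529) = sqrt(-sqrt(-14 + sqrt(2)*sqrt(-8)) - 220529) = sqrt(-sqrt(-14 + sqrt(2)*(2*I*sqrt(2))) - 220529) = sqrt(-sqrt(-14 + 4*I) - 220529) = sqrt(-220529 - sqrt(-14 + 4*I))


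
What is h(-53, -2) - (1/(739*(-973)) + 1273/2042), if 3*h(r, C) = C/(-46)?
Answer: -61690496467/101312284206 ≈ -0.60891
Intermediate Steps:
h(r, C) = -C/138 (h(r, C) = (C/(-46))/3 = (C*(-1/46))/3 = (-C/46)/3 = -C/138)
h(-53, -2) - (1/(739*(-973)) + 1273/2042) = -1/138*(-2) - (1/(739*(-973)) + 1273/2042) = 1/69 - ((1/739)*(-1/973) + 1273*(1/2042)) = 1/69 - (-1/719047 + 1273/2042) = 1/69 - 1*915344789/1468293974 = 1/69 - 915344789/1468293974 = -61690496467/101312284206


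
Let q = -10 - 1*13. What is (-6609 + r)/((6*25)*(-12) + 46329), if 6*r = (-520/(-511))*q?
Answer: -10137577/68262957 ≈ -0.14851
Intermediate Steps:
q = -23 (q = -10 - 13 = -23)
r = -5980/1533 (r = (-520/(-511)*(-23))/6 = (-520*(-1/511)*(-23))/6 = ((520/511)*(-23))/6 = (⅙)*(-11960/511) = -5980/1533 ≈ -3.9008)
(-6609 + r)/((6*25)*(-12) + 46329) = (-6609 - 5980/1533)/((6*25)*(-12) + 46329) = -10137577/(1533*(150*(-12) + 46329)) = -10137577/(1533*(-1800 + 46329)) = -10137577/1533/44529 = -10137577/1533*1/44529 = -10137577/68262957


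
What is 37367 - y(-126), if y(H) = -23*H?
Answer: 34469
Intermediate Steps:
37367 - y(-126) = 37367 - (-23)*(-126) = 37367 - 1*2898 = 37367 - 2898 = 34469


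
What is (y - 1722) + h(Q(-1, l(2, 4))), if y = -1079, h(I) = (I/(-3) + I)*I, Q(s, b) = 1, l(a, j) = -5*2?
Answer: -8401/3 ≈ -2800.3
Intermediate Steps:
l(a, j) = -10
h(I) = 2*I**2/3 (h(I) = (I*(-1/3) + I)*I = (-I/3 + I)*I = (2*I/3)*I = 2*I**2/3)
(y - 1722) + h(Q(-1, l(2, 4))) = (-1079 - 1722) + (2/3)*1**2 = -2801 + (2/3)*1 = -2801 + 2/3 = -8401/3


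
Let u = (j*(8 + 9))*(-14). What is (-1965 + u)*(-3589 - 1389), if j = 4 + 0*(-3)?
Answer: 14520826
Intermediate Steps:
j = 4 (j = 4 + 0 = 4)
u = -952 (u = (4*(8 + 9))*(-14) = (4*17)*(-14) = 68*(-14) = -952)
(-1965 + u)*(-3589 - 1389) = (-1965 - 952)*(-3589 - 1389) = -2917*(-4978) = 14520826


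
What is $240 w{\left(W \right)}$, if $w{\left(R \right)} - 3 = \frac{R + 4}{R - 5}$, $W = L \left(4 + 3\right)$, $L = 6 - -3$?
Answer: $\frac{28920}{29} \approx 997.24$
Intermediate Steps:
$L = 9$ ($L = 6 + 3 = 9$)
$W = 63$ ($W = 9 \left(4 + 3\right) = 9 \cdot 7 = 63$)
$w{\left(R \right)} = 3 + \frac{4 + R}{-5 + R}$ ($w{\left(R \right)} = 3 + \frac{R + 4}{R - 5} = 3 + \frac{4 + R}{-5 + R}$)
$240 w{\left(W \right)} = 240 \frac{-11 + 4 \cdot 63}{-5 + 63} = 240 \frac{-11 + 252}{58} = 240 \cdot \frac{1}{58} \cdot 241 = 240 \cdot \frac{241}{58} = \frac{28920}{29}$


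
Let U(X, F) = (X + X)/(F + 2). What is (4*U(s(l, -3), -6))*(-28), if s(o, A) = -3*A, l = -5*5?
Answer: 504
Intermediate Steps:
l = -25
U(X, F) = 2*X/(2 + F) (U(X, F) = (2*X)/(2 + F) = 2*X/(2 + F))
(4*U(s(l, -3), -6))*(-28) = (4*(2*(-3*(-3))/(2 - 6)))*(-28) = (4*(2*9/(-4)))*(-28) = (4*(2*9*(-¼)))*(-28) = (4*(-9/2))*(-28) = -18*(-28) = 504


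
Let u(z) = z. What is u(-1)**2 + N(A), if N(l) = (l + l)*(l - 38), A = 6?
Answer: -383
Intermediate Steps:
N(l) = 2*l*(-38 + l) (N(l) = (2*l)*(-38 + l) = 2*l*(-38 + l))
u(-1)**2 + N(A) = (-1)**2 + 2*6*(-38 + 6) = 1 + 2*6*(-32) = 1 - 384 = -383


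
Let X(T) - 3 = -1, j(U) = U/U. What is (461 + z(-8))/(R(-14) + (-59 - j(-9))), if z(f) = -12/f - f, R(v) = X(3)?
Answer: -941/116 ≈ -8.1121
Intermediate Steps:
j(U) = 1
X(T) = 2 (X(T) = 3 - 1 = 2)
R(v) = 2
z(f) = -f - 12/f
(461 + z(-8))/(R(-14) + (-59 - j(-9))) = (461 + (-1*(-8) - 12/(-8)))/(2 + (-59 - 1*1)) = (461 + (8 - 12*(-⅛)))/(2 + (-59 - 1)) = (461 + (8 + 3/2))/(2 - 60) = (461 + 19/2)/(-58) = (941/2)*(-1/58) = -941/116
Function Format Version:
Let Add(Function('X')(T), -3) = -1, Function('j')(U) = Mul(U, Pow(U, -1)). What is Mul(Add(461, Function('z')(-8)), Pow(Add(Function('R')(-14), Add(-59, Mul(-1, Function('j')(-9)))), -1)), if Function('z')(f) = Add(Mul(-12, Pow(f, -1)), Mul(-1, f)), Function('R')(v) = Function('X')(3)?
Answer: Rational(-941, 116) ≈ -8.1121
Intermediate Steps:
Function('j')(U) = 1
Function('X')(T) = 2 (Function('X')(T) = Add(3, -1) = 2)
Function('R')(v) = 2
Function('z')(f) = Add(Mul(-1, f), Mul(-12, Pow(f, -1)))
Mul(Add(461, Function('z')(-8)), Pow(Add(Function('R')(-14), Add(-59, Mul(-1, Function('j')(-9)))), -1)) = Mul(Add(461, Add(Mul(-1, -8), Mul(-12, Pow(-8, -1)))), Pow(Add(2, Add(-59, Mul(-1, 1))), -1)) = Mul(Add(461, Add(8, Mul(-12, Rational(-1, 8)))), Pow(Add(2, Add(-59, -1)), -1)) = Mul(Add(461, Add(8, Rational(3, 2))), Pow(Add(2, -60), -1)) = Mul(Add(461, Rational(19, 2)), Pow(-58, -1)) = Mul(Rational(941, 2), Rational(-1, 58)) = Rational(-941, 116)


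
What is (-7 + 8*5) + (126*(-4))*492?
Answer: -247935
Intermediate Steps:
(-7 + 8*5) + (126*(-4))*492 = (-7 + 40) - 504*492 = 33 - 247968 = -247935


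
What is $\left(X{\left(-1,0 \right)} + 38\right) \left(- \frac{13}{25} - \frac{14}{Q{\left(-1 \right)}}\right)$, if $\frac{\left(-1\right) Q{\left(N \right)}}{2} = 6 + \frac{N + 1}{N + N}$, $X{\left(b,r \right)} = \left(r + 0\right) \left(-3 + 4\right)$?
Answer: $\frac{1843}{75} \approx 24.573$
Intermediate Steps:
$X{\left(b,r \right)} = r$ ($X{\left(b,r \right)} = r 1 = r$)
$Q{\left(N \right)} = -12 - \frac{1 + N}{N}$ ($Q{\left(N \right)} = - 2 \left(6 + \frac{N + 1}{N + N}\right) = - 2 \left(6 + \frac{1 + N}{2 N}\right) = -12 - \frac{1 + N}{N}$)
$\left(X{\left(-1,0 \right)} + 38\right) \left(- \frac{13}{25} - \frac{14}{Q{\left(-1 \right)}}\right) = \left(0 + 38\right) \left(- \frac{13}{25} - \frac{14}{-13 - \frac{1}{-1}}\right) = 38 \left(\left(-13\right) \frac{1}{25} - \frac{14}{-13 - -1}\right) = 38 \left(- \frac{13}{25} - \frac{14}{-13 + 1}\right) = 38 \left(- \frac{13}{25} - \frac{14}{-12}\right) = 38 \left(- \frac{13}{25} - - \frac{7}{6}\right) = 38 \left(- \frac{13}{25} + \frac{7}{6}\right) = 38 \cdot \frac{97}{150} = \frac{1843}{75}$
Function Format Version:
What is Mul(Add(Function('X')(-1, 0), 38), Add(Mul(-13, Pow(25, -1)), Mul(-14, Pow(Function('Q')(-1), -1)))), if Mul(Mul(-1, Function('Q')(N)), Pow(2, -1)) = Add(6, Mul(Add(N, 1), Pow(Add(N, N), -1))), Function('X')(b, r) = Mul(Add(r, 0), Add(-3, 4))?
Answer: Rational(1843, 75) ≈ 24.573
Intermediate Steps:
Function('X')(b, r) = r (Function('X')(b, r) = Mul(r, 1) = r)
Function('Q')(N) = Add(-12, Mul(-1, Pow(N, -1), Add(1, N))) (Function('Q')(N) = Mul(-2, Add(6, Mul(Add(N, 1), Pow(Add(N, N), -1)))) = Mul(-2, Add(6, Mul(Add(1, N), Pow(Mul(2, N), -1)))) = Mul(-2, Add(6, Mul(Add(1, N), Mul(Rational(1, 2), Pow(N, -1))))) = Mul(-2, Add(6, Mul(Rational(1, 2), Pow(N, -1), Add(1, N)))) = Add(-12, Mul(-1, Pow(N, -1), Add(1, N))))
Mul(Add(Function('X')(-1, 0), 38), Add(Mul(-13, Pow(25, -1)), Mul(-14, Pow(Function('Q')(-1), -1)))) = Mul(Add(0, 38), Add(Mul(-13, Pow(25, -1)), Mul(-14, Pow(Add(-13, Mul(-1, Pow(-1, -1))), -1)))) = Mul(38, Add(Mul(-13, Rational(1, 25)), Mul(-14, Pow(Add(-13, Mul(-1, -1)), -1)))) = Mul(38, Add(Rational(-13, 25), Mul(-14, Pow(Add(-13, 1), -1)))) = Mul(38, Add(Rational(-13, 25), Mul(-14, Pow(-12, -1)))) = Mul(38, Add(Rational(-13, 25), Mul(-14, Rational(-1, 12)))) = Mul(38, Add(Rational(-13, 25), Rational(7, 6))) = Mul(38, Rational(97, 150)) = Rational(1843, 75)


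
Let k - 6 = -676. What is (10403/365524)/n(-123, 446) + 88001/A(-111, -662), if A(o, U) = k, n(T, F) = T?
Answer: -1978241852731/15061416420 ≈ -131.34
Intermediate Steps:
k = -670 (k = 6 - 676 = -670)
A(o, U) = -670
(10403/365524)/n(-123, 446) + 88001/A(-111, -662) = (10403/365524)/(-123) + 88001/(-670) = (10403*(1/365524))*(-1/123) + 88001*(-1/670) = (10403/365524)*(-1/123) - 88001/670 = -10403/44959452 - 88001/670 = -1978241852731/15061416420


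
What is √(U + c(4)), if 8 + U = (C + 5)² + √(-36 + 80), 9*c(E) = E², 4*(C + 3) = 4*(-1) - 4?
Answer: √(-56 + 18*√11)/3 ≈ 0.64111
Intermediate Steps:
C = -5 (C = -3 + (4*(-1) - 4)/4 = -3 + (-4 - 4)/4 = -3 + (¼)*(-8) = -3 - 2 = -5)
c(E) = E²/9
U = -8 + 2*√11 (U = -8 + ((-5 + 5)² + √(-36 + 80)) = -8 + (0² + √44) = -8 + (0 + 2*√11) = -8 + 2*√11 ≈ -1.3668)
√(U + c(4)) = √((-8 + 2*√11) + (⅑)*4²) = √((-8 + 2*√11) + (⅑)*16) = √((-8 + 2*√11) + 16/9) = √(-56/9 + 2*√11)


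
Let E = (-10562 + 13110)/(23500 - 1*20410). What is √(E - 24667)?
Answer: I*√58878777345/1545 ≈ 157.05*I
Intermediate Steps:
E = 1274/1545 (E = 2548/(23500 - 20410) = 2548/3090 = 2548*(1/3090) = 1274/1545 ≈ 0.82460)
√(E - 24667) = √(1274/1545 - 24667) = √(-38109241/1545) = I*√58878777345/1545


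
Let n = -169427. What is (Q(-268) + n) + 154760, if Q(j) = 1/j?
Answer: -3930757/268 ≈ -14667.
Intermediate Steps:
(Q(-268) + n) + 154760 = (1/(-268) - 169427) + 154760 = (-1/268 - 169427) + 154760 = -45406437/268 + 154760 = -3930757/268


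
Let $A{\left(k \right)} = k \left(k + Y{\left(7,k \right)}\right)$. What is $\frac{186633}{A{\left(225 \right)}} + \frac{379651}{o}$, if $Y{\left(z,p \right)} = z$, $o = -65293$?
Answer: $- \frac{847994859}{378699400} \approx -2.2392$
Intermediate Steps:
$A{\left(k \right)} = k \left(7 + k\right)$ ($A{\left(k \right)} = k \left(k + 7\right) = k \left(7 + k\right)$)
$\frac{186633}{A{\left(225 \right)}} + \frac{379651}{o} = \frac{186633}{225 \left(7 + 225\right)} + \frac{379651}{-65293} = \frac{186633}{225 \cdot 232} + 379651 \left(- \frac{1}{65293}\right) = \frac{186633}{52200} - \frac{379651}{65293} = 186633 \cdot \frac{1}{52200} - \frac{379651}{65293} = \frac{20737}{5800} - \frac{379651}{65293} = - \frac{847994859}{378699400}$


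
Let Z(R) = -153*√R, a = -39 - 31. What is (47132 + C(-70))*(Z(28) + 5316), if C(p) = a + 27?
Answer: 250325124 - 14409234*√7 ≈ 2.1220e+8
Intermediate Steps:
a = -70
C(p) = -43 (C(p) = -70 + 27 = -43)
(47132 + C(-70))*(Z(28) + 5316) = (47132 - 43)*(-306*√7 + 5316) = 47089*(-306*√7 + 5316) = 47089*(5316 - 306*√7) = 250325124 - 14409234*√7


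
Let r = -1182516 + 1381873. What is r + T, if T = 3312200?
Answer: 3511557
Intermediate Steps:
r = 199357
r + T = 199357 + 3312200 = 3511557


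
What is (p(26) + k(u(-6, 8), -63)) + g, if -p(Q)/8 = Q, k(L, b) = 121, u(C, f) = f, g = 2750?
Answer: 2663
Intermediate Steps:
p(Q) = -8*Q
(p(26) + k(u(-6, 8), -63)) + g = (-8*26 + 121) + 2750 = (-208 + 121) + 2750 = -87 + 2750 = 2663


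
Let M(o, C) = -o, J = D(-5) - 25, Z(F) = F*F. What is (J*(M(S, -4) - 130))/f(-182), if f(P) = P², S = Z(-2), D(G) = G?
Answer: 1005/8281 ≈ 0.12136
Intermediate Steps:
Z(F) = F²
S = 4 (S = (-2)² = 4)
J = -30 (J = -5 - 25 = -30)
(J*(M(S, -4) - 130))/f(-182) = (-30*(-1*4 - 130))/((-182)²) = -30*(-4 - 130)/33124 = -30*(-134)*(1/33124) = 4020*(1/33124) = 1005/8281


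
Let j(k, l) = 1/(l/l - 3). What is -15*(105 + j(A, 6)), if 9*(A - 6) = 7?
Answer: -3135/2 ≈ -1567.5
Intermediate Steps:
A = 61/9 (A = 6 + (⅑)*7 = 6 + 7/9 = 61/9 ≈ 6.7778)
j(k, l) = -½ (j(k, l) = 1/(1 - 3) = 1/(-2) = -½)
-15*(105 + j(A, 6)) = -15*(105 - ½) = -15*209/2 = -3135/2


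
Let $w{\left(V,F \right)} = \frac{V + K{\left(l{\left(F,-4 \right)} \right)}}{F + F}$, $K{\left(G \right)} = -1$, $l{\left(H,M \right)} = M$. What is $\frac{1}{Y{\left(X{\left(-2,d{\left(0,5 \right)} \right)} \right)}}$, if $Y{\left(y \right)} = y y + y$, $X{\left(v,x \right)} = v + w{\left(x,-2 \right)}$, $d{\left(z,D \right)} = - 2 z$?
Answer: $\frac{16}{21} \approx 0.7619$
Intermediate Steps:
$w{\left(V,F \right)} = \frac{-1 + V}{2 F}$ ($w{\left(V,F \right)} = \frac{V - 1}{F + F} = \frac{-1 + V}{2 F}$)
$X{\left(v,x \right)} = \frac{1}{4} + v - \frac{x}{4}$ ($X{\left(v,x \right)} = v + \frac{-1 + x}{2 \left(-2\right)} = v + \frac{1}{2} \left(- \frac{1}{2}\right) \left(-1 + x\right) = v - \left(- \frac{1}{4} + \frac{x}{4}\right) = \frac{1}{4} + v - \frac{x}{4}$)
$Y{\left(y \right)} = y + y^{2}$ ($Y{\left(y \right)} = y^{2} + y = y + y^{2}$)
$\frac{1}{Y{\left(X{\left(-2,d{\left(0,5 \right)} \right)} \right)}} = \frac{1}{\left(\frac{1}{4} - 2 - \frac{\left(-2\right) 0}{4}\right) \left(1 - \left(\frac{7}{4} + \frac{1}{4} \left(-2\right) 0\right)\right)} = \frac{1}{\left(\frac{1}{4} - 2 - 0\right) \left(1 - \frac{7}{4}\right)} = \frac{1}{\left(\frac{1}{4} - 2 + 0\right) \left(1 + \left(\frac{1}{4} - 2 + 0\right)\right)} = \frac{1}{\left(- \frac{7}{4}\right) \left(1 - \frac{7}{4}\right)} = \frac{1}{\left(- \frac{7}{4}\right) \left(- \frac{3}{4}\right)} = \frac{1}{\frac{21}{16}} = \frac{16}{21}$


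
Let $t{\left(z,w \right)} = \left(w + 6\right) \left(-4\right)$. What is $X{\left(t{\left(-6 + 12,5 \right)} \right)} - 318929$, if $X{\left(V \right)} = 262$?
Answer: $-318667$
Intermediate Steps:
$t{\left(z,w \right)} = -24 - 4 w$ ($t{\left(z,w \right)} = \left(6 + w\right) \left(-4\right) = -24 - 4 w$)
$X{\left(t{\left(-6 + 12,5 \right)} \right)} - 318929 = 262 - 318929 = -318667$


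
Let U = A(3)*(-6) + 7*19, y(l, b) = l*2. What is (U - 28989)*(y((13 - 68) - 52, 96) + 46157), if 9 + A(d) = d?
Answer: -1324077260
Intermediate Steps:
A(d) = -9 + d
y(l, b) = 2*l
U = 169 (U = (-9 + 3)*(-6) + 7*19 = -6*(-6) + 133 = 36 + 133 = 169)
(U - 28989)*(y((13 - 68) - 52, 96) + 46157) = (169 - 28989)*(2*((13 - 68) - 52) + 46157) = -28820*(2*(-55 - 52) + 46157) = -28820*(2*(-107) + 46157) = -28820*(-214 + 46157) = -28820*45943 = -1324077260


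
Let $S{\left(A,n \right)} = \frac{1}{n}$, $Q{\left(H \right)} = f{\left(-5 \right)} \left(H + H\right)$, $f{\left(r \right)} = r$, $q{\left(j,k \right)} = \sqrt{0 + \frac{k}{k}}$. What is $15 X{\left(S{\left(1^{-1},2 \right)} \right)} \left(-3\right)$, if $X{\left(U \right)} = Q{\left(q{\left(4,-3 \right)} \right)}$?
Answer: $450$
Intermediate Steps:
$q{\left(j,k \right)} = 1$ ($q{\left(j,k \right)} = \sqrt{0 + 1} = \sqrt{1} = 1$)
$Q{\left(H \right)} = - 10 H$ ($Q{\left(H \right)} = - 5 \left(H + H\right) = - 5 \cdot 2 H = - 10 H$)
$X{\left(U \right)} = -10$ ($X{\left(U \right)} = \left(-10\right) 1 = -10$)
$15 X{\left(S{\left(1^{-1},2 \right)} \right)} \left(-3\right) = 15 \left(-10\right) \left(-3\right) = \left(-150\right) \left(-3\right) = 450$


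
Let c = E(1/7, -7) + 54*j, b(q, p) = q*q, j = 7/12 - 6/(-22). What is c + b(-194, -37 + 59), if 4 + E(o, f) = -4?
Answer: 828833/22 ≈ 37674.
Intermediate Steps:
j = 113/132 (j = 7*(1/12) - 6*(-1/22) = 7/12 + 3/11 = 113/132 ≈ 0.85606)
b(q, p) = q²
E(o, f) = -8 (E(o, f) = -4 - 4 = -8)
c = 841/22 (c = -8 + 54*(113/132) = -8 + 1017/22 = 841/22 ≈ 38.227)
c + b(-194, -37 + 59) = 841/22 + (-194)² = 841/22 + 37636 = 828833/22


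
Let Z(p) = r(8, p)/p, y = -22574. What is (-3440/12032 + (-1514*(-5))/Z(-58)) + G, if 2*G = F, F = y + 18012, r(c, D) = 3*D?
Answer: 546059/2256 ≈ 242.05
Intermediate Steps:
F = -4562 (F = -22574 + 18012 = -4562)
Z(p) = 3 (Z(p) = (3*p)/p = 3)
G = -2281 (G = (1/2)*(-4562) = -2281)
(-3440/12032 + (-1514*(-5))/Z(-58)) + G = (-3440/12032 - 1514*(-5)/3) - 2281 = (-3440*1/12032 + 7570*(1/3)) - 2281 = (-215/752 + 7570/3) - 2281 = 5691995/2256 - 2281 = 546059/2256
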